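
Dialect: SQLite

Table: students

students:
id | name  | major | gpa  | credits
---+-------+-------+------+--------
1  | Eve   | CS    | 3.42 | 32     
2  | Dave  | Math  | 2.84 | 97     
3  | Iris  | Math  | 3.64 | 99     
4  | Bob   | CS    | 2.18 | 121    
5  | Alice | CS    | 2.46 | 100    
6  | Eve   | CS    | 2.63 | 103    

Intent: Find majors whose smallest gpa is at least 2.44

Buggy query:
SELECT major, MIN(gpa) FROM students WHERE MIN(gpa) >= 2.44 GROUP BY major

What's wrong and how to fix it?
Bug: Aggregates like MIN are computed per group after WHERE runs

Fix: Use HAVING for the per-group MIN condition

Corrected query:
SELECT major, MIN(gpa) FROM students GROUP BY major HAVING MIN(gpa) >= 2.44

Result:
major | MIN(gpa)
------+---------
Math  | 2.84    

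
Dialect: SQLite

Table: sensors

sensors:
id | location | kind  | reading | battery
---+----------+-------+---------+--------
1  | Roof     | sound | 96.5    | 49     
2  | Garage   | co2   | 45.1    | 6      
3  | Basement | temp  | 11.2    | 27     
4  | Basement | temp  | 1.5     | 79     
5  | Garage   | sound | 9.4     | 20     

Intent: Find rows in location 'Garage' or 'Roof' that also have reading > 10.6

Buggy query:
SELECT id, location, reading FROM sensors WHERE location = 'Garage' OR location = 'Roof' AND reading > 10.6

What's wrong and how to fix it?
Bug: AND binds tighter than OR, so this parses as location = 'Garage' OR (location = 'Roof' AND reading > 10.6)

Fix: Add parentheses around the OR so the AND applies to both alternatives

Corrected query:
SELECT id, location, reading FROM sensors WHERE (location = 'Garage' OR location = 'Roof') AND reading > 10.6

Result:
id | location | reading
---+----------+--------
1  | Roof     | 96.5   
2  | Garage   | 45.1   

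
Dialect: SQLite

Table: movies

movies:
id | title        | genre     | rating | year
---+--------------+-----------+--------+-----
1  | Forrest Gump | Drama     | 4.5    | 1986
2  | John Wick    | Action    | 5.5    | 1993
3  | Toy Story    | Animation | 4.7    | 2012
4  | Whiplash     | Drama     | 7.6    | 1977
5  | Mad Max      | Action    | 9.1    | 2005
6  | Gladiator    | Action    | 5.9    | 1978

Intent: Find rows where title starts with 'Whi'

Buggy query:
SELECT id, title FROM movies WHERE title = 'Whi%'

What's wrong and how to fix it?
Bug: '=' compares the literal string including the % character; pattern matching needs LIKE

Fix: Replace '=' with LIKE so 'Whi%' is treated as a pattern

Corrected query:
SELECT id, title FROM movies WHERE title LIKE 'Whi%'

Result:
id | title   
---+---------
4  | Whiplash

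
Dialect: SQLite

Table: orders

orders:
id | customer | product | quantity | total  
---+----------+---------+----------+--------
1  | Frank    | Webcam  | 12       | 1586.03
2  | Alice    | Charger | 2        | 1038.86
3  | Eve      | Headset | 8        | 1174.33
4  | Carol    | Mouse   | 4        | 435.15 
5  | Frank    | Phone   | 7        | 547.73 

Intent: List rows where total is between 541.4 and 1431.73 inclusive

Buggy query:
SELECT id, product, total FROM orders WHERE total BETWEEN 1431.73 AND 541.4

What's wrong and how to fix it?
Bug: The bounds are reversed; BETWEEN a AND b requires a <= b to match anything

Fix: Swap the bounds so the smaller value comes first

Corrected query:
SELECT id, product, total FROM orders WHERE total BETWEEN 541.4 AND 1431.73

Result:
id | product | total  
---+---------+--------
2  | Charger | 1038.86
3  | Headset | 1174.33
5  | Phone   | 547.73 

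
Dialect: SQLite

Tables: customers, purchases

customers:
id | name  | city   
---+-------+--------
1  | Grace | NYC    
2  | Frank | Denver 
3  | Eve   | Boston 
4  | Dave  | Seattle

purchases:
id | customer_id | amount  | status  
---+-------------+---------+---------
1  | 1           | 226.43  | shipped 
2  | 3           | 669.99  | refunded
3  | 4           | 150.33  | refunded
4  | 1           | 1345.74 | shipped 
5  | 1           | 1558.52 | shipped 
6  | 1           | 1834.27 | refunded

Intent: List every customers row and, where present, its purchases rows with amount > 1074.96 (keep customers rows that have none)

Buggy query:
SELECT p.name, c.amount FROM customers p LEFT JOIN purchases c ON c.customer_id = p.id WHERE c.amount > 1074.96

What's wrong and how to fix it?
Bug: Filtering c.amount in WHERE discards the NULL rows produced by LEFT JOIN, turning it into an inner join

Fix: Move the right-table condition into the ON clause so unmatched parents are kept

Corrected query:
SELECT p.name, c.amount FROM customers p LEFT JOIN purchases c ON c.customer_id = p.id AND c.amount > 1074.96

Result:
name  | amount 
------+--------
Grace | 1345.74
Grace | 1558.52
Grace | 1834.27
Frank | NULL   
Eve   | NULL   
Dave  | NULL   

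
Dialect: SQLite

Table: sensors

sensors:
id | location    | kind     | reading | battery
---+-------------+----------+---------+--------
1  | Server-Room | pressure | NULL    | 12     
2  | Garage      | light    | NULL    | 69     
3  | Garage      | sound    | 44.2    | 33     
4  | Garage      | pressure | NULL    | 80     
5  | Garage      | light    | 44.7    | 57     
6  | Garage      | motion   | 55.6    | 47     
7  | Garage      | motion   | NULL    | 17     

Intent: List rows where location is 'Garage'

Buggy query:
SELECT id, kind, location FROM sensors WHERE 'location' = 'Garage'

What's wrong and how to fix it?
Bug: Single quotes denote string literals in SQL; the column name is being compared as a constant string

Fix: Remove the quotes around the column name (or use double quotes for an identifier)

Corrected query:
SELECT id, kind, location FROM sensors WHERE location = 'Garage'

Result:
id | kind     | location
---+----------+---------
2  | light    | Garage  
3  | sound    | Garage  
4  | pressure | Garage  
5  | light    | Garage  
6  | motion   | Garage  
7  | motion   | Garage  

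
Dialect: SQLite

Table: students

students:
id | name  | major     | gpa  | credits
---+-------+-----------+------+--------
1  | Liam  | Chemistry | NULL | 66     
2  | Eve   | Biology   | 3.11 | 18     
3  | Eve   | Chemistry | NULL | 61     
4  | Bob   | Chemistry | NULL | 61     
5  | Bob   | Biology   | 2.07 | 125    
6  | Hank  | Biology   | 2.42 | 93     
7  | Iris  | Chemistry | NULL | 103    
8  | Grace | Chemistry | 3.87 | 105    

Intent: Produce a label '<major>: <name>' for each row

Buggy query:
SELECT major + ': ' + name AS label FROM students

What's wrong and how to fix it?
Bug: '+' is numeric addition; on text columns SQLite converts them to 0 instead of concatenating

Fix: Use the || operator for string concatenation

Corrected query:
SELECT major || ': ' || name AS label FROM students

Result:
label           
----------------
Chemistry: Liam 
Biology: Eve    
Chemistry: Eve  
Chemistry: Bob  
Biology: Bob    
Biology: Hank   
Chemistry: Iris 
Chemistry: Grace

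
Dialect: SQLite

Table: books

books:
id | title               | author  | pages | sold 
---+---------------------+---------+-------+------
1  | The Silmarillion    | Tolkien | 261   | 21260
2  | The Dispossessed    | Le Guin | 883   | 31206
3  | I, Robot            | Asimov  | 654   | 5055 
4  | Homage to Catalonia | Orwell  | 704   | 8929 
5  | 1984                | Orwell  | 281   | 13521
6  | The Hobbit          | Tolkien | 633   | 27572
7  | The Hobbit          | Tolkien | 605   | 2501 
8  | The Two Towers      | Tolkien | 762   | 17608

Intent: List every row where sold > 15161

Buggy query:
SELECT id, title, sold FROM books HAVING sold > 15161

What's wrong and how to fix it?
Bug: This is a non-aggregate query (no GROUP BY, no aggregates), so in SQLite the HAVING clause is invalid here; a row-level condition belongs in WHERE

Fix: Replace HAVING with WHERE since the condition applies to individual rows

Corrected query:
SELECT id, title, sold FROM books WHERE sold > 15161

Result:
id | title            | sold 
---+------------------+------
1  | The Silmarillion | 21260
2  | The Dispossessed | 31206
6  | The Hobbit       | 27572
8  | The Two Towers   | 17608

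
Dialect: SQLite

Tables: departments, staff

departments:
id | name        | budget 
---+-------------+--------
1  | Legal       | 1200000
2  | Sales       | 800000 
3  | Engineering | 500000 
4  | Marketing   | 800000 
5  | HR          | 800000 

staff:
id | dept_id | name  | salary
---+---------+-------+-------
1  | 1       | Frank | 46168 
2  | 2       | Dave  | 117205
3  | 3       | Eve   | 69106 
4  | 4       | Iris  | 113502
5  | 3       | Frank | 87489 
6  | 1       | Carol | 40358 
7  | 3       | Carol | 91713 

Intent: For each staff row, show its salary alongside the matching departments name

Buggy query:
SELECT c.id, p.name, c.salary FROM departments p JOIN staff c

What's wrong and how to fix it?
Bug: JOIN with no ON clause produces a cartesian product; every staff row pairs with every departments row

Fix: Specify the join condition linking the foreign key to the parent id

Corrected query:
SELECT c.id, p.name, c.salary FROM departments p JOIN staff c ON c.dept_id = p.id

Result:
id | name        | salary
---+-------------+-------
1  | Legal       | 46168 
2  | Sales       | 117205
3  | Engineering | 69106 
4  | Marketing   | 113502
5  | Engineering | 87489 
6  | Legal       | 40358 
7  | Engineering | 91713 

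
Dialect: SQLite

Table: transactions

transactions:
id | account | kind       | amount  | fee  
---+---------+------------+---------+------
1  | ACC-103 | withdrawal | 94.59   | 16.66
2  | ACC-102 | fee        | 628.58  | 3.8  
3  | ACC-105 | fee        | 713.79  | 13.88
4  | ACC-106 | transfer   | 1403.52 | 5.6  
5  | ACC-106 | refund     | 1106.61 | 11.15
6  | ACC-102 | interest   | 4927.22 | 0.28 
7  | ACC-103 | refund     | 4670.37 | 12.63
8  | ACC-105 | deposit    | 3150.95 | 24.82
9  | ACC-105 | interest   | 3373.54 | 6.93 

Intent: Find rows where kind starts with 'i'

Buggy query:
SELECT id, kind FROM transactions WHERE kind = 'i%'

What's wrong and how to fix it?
Bug: Wildcards only work with LIKE; '=' treats '%' as a literal character

Fix: Replace '=' with LIKE so 'i%' is treated as a pattern

Corrected query:
SELECT id, kind FROM transactions WHERE kind LIKE 'i%'

Result:
id | kind    
---+---------
6  | interest
9  | interest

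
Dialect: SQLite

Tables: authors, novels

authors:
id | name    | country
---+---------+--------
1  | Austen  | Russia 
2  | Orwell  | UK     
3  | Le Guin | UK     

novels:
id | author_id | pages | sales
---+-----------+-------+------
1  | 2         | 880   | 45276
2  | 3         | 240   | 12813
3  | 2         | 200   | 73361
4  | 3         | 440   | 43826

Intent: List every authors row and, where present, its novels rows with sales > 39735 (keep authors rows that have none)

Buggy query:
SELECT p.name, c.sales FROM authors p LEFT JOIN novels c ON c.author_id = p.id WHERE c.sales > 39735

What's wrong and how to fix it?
Bug: A WHERE condition on the right-hand table after LEFT JOIN drops unmatched parents

Fix: Put 'c.sales > 39735' in the JOIN's ON clause instead of WHERE

Corrected query:
SELECT p.name, c.sales FROM authors p LEFT JOIN novels c ON c.author_id = p.id AND c.sales > 39735

Result:
name    | sales
--------+------
Austen  | NULL 
Orwell  | 45276
Orwell  | 73361
Le Guin | 43826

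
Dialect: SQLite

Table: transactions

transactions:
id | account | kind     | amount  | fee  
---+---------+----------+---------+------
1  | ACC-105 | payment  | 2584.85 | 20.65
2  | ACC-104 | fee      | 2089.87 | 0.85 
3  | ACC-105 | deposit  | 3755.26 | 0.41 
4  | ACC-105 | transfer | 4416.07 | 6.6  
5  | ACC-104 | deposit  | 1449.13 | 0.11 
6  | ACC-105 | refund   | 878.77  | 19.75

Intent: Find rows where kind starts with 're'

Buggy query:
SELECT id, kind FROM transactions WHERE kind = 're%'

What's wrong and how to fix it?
Bug: Wildcards only work with LIKE; '=' treats '%' as a literal character

Fix: Replace '=' with LIKE so 're%' is treated as a pattern

Corrected query:
SELECT id, kind FROM transactions WHERE kind LIKE 're%'

Result:
id | kind  
---+-------
6  | refund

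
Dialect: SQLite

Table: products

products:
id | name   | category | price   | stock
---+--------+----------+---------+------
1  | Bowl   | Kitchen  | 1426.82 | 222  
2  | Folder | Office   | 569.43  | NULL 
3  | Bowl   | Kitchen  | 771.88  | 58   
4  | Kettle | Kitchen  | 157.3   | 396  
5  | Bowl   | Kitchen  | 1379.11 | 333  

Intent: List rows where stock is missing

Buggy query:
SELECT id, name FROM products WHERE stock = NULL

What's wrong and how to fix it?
Bug: '= NULL' is always unknown in SQL three-valued logic, so no rows match

Fix: Use IS NULL to test for NULL

Corrected query:
SELECT id, name FROM products WHERE stock IS NULL

Result:
id | name  
---+-------
2  | Folder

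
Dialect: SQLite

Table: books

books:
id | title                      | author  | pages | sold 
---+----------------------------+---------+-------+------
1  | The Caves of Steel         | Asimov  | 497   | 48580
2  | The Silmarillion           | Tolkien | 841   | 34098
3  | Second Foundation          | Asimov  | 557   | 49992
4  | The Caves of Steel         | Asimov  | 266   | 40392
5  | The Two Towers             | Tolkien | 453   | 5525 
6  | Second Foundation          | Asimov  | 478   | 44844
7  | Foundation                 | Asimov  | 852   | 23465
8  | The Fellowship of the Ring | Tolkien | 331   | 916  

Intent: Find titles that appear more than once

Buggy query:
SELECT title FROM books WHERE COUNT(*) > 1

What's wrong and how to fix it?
Bug: COUNT(*) is an aggregate and cannot be used in WHERE

Fix: GROUP BY title, then filter groups with HAVING COUNT(*) > 1

Corrected query:
SELECT title FROM books GROUP BY title HAVING COUNT(*) > 1

Result:
title             
------------------
Second Foundation 
The Caves of Steel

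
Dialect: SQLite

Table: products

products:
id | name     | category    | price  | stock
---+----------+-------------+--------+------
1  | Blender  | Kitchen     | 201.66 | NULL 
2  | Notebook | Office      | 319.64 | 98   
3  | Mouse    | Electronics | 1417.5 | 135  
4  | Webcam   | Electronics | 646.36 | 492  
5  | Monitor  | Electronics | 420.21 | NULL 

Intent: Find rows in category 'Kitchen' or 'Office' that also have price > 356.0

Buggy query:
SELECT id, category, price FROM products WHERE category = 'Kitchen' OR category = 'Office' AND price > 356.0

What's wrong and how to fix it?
Bug: AND binds tighter than OR, so this parses as category = 'Kitchen' OR (category = 'Office' AND price > 356.0)

Fix: Add parentheses around the OR so the AND applies to both alternatives

Corrected query:
SELECT id, category, price FROM products WHERE (category = 'Kitchen' OR category = 'Office') AND price > 356.0

Result:
(no rows)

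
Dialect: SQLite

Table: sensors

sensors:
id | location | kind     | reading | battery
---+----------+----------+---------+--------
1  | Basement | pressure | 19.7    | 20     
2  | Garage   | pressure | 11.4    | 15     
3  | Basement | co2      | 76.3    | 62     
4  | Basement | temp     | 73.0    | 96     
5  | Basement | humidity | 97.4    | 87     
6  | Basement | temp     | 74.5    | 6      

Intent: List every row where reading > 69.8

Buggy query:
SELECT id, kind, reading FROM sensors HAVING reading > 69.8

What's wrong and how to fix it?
Bug: HAVING filters the output of aggregation, but this query has no GROUP BY and no aggregate functions, so SQLite rejects it (HAVING clause on a non-aggregate query); the condition here is per row

Fix: Use WHERE for row-level filtering

Corrected query:
SELECT id, kind, reading FROM sensors WHERE reading > 69.8

Result:
id | kind     | reading
---+----------+--------
3  | co2      | 76.3   
4  | temp     | 73     
5  | humidity | 97.4   
6  | temp     | 74.5   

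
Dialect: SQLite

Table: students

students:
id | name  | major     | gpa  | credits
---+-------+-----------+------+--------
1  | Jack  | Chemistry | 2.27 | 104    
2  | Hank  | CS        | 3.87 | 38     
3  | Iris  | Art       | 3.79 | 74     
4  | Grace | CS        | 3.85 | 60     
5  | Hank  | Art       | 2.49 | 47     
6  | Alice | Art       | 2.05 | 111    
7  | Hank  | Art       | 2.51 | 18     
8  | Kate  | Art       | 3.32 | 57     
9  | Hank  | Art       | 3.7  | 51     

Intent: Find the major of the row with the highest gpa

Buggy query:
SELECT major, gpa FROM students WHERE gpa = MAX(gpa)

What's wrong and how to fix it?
Bug: MAX(gpa) is an aggregate and cannot be used directly in WHERE

Fix: Use a subquery: WHERE gpa = (SELECT MAX(gpa) FROM students)

Corrected query:
SELECT major, gpa FROM students WHERE gpa = (SELECT MAX(gpa) FROM students)

Result:
major | gpa 
------+-----
CS    | 3.87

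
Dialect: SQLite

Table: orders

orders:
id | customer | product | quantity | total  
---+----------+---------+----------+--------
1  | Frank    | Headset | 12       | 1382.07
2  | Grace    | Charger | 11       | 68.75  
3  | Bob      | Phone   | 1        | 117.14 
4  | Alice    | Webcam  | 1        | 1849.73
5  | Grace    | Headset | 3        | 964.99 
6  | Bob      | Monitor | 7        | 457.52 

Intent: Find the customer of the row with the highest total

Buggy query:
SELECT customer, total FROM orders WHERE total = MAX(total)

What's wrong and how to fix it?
Bug: WHERE is evaluated per row; an aggregate over the whole table isn't defined there

Fix: Wrap MAX in a scalar subquery so WHERE compares against a single value

Corrected query:
SELECT customer, total FROM orders WHERE total = (SELECT MAX(total) FROM orders)

Result:
customer | total  
---------+--------
Alice    | 1849.73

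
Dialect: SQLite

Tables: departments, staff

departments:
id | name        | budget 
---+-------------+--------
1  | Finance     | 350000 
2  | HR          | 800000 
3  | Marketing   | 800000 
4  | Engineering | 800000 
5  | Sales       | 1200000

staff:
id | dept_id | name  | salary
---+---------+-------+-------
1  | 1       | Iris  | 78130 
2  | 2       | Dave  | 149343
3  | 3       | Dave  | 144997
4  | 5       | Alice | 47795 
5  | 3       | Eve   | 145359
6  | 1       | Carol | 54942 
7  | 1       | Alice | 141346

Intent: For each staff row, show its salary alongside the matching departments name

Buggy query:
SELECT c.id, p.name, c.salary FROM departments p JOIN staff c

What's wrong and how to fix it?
Bug: JOIN with no ON clause produces a cartesian product; every staff row pairs with every departments row

Fix: Add ON c.dept_id = p.id to the JOIN

Corrected query:
SELECT c.id, p.name, c.salary FROM departments p JOIN staff c ON c.dept_id = p.id

Result:
id | name      | salary
---+-----------+-------
1  | Finance   | 78130 
2  | HR        | 149343
3  | Marketing | 144997
4  | Sales     | 47795 
5  | Marketing | 145359
6  | Finance   | 54942 
7  | Finance   | 141346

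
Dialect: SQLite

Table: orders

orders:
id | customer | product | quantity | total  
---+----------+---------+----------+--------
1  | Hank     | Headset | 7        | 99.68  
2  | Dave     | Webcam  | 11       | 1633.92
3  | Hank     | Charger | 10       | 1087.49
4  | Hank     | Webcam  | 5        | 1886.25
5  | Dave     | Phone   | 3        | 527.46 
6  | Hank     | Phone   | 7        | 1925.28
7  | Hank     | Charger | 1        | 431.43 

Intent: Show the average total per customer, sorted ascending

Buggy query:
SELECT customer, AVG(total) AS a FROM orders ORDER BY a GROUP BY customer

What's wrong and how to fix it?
Bug: GROUP BY must precede ORDER BY

Fix: Reorder: SELECT … FROM … GROUP BY … ORDER BY …

Corrected query:
SELECT customer, AVG(total) AS a FROM orders GROUP BY customer ORDER BY a

Result:
customer | a       
---------+---------
Dave     | 1080.69 
Hank     | 1086.026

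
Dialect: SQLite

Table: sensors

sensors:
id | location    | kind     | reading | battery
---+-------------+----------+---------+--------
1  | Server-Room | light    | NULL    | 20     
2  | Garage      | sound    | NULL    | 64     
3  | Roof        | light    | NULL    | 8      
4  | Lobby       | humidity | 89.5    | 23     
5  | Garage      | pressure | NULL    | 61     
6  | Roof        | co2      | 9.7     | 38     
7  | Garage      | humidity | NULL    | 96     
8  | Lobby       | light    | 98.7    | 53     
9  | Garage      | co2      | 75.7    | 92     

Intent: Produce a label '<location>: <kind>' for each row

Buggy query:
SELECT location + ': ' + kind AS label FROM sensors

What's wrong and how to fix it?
Bug: SQLite uses || for string concatenation; + coerces text to numbers (yielding 0)

Fix: Replace + with || to concatenate text

Corrected query:
SELECT location || ': ' || kind AS label FROM sensors

Result:
label             
------------------
Server-Room: light
Garage: sound     
Roof: light       
Lobby: humidity   
Garage: pressure  
Roof: co2         
Garage: humidity  
Lobby: light      
Garage: co2       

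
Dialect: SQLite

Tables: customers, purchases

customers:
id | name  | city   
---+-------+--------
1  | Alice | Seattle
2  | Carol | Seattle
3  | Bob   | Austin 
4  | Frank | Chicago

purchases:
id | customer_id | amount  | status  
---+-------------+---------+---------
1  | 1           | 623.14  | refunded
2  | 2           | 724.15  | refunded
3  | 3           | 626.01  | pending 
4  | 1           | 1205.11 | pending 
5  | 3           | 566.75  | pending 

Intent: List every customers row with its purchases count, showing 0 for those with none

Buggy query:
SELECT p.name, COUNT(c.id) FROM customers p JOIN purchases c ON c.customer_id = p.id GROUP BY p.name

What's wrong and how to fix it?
Bug: An inner join excludes parents with zero children

Fix: Use LEFT JOIN so parents without children still appear (COUNT(c.id) gives 0)

Corrected query:
SELECT p.name, COUNT(c.id) FROM customers p LEFT JOIN purchases c ON c.customer_id = p.id GROUP BY p.name

Result:
name  | COUNT(c.id)
------+------------
Alice | 2          
Bob   | 2          
Carol | 1          
Frank | 0          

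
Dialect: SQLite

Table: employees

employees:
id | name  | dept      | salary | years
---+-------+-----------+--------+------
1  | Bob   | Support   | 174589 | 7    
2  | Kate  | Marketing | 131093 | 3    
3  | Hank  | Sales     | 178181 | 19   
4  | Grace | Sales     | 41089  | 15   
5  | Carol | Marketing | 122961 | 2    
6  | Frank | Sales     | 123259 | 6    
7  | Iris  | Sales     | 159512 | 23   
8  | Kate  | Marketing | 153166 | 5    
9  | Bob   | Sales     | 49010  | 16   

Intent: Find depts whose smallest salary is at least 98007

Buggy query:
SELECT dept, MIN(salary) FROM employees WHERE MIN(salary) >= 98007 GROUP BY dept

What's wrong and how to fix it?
Bug: MIN() in WHERE is a misuse of aggregate

Fix: Replace WHERE with HAVING after the GROUP BY

Corrected query:
SELECT dept, MIN(salary) FROM employees GROUP BY dept HAVING MIN(salary) >= 98007

Result:
dept      | MIN(salary)
----------+------------
Marketing | 122961     
Support   | 174589     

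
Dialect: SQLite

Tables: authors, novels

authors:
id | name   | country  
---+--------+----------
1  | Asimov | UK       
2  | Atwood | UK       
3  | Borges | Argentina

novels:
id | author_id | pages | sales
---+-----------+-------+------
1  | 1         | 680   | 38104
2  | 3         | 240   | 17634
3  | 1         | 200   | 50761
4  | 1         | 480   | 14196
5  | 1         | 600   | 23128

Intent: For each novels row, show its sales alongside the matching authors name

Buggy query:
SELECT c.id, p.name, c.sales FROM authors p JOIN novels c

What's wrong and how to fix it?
Bug: Missing join condition: each novels row is matched to all authors rows instead of just its own

Fix: Specify the join condition linking the foreign key to the parent id

Corrected query:
SELECT c.id, p.name, c.sales FROM authors p JOIN novels c ON c.author_id = p.id

Result:
id | name   | sales
---+--------+------
1  | Asimov | 38104
2  | Borges | 17634
3  | Asimov | 50761
4  | Asimov | 14196
5  | Asimov | 23128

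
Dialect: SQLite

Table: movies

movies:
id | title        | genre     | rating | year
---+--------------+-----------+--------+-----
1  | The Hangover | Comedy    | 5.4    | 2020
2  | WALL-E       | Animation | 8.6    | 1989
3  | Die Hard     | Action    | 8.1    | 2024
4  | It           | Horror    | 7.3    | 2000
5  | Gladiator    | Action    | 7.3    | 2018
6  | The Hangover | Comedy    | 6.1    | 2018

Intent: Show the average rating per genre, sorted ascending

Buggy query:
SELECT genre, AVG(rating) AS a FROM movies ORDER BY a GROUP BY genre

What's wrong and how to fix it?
Bug: ORDER BY appears before GROUP BY; SQL clause order requires GROUP BY first

Fix: Reorder: SELECT … FROM … GROUP BY … ORDER BY …

Corrected query:
SELECT genre, AVG(rating) AS a FROM movies GROUP BY genre ORDER BY a

Result:
genre     | a   
----------+-----
Comedy    | 5.75
Horror    | 7.3 
Action    | 7.7 
Animation | 8.6 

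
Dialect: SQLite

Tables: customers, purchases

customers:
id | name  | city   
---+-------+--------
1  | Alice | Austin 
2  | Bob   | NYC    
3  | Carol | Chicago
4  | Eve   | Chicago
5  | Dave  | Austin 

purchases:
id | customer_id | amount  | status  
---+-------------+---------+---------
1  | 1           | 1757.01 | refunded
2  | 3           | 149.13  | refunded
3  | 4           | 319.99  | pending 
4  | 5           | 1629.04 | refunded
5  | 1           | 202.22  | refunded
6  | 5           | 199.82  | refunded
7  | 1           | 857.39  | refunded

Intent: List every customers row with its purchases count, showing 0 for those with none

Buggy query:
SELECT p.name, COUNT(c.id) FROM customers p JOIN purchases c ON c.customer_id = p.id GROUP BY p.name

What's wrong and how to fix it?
Bug: INNER JOIN drops customers rows that have no matching purchases rows

Fix: Use LEFT JOIN so parents without children still appear (COUNT(c.id) gives 0)

Corrected query:
SELECT p.name, COUNT(c.id) FROM customers p LEFT JOIN purchases c ON c.customer_id = p.id GROUP BY p.name

Result:
name  | COUNT(c.id)
------+------------
Alice | 3          
Bob   | 0          
Carol | 1          
Dave  | 2          
Eve   | 1          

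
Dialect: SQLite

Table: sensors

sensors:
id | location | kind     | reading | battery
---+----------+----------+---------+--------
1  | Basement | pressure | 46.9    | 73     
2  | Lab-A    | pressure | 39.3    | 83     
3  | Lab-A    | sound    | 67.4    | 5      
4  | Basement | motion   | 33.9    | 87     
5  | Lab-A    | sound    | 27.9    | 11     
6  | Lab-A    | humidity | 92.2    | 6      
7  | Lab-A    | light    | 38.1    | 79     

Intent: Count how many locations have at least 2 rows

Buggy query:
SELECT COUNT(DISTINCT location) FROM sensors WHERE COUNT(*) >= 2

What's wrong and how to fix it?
Bug: COUNT(*) cannot appear in WHERE; the per-group count doesn't exist yet

Fix: Use a subquery that GROUPs and filters with HAVING, then count its rows

Corrected query:
SELECT COUNT(*) FROM (SELECT location FROM sensors GROUP BY location HAVING COUNT(*) >= 2)

Result:
COUNT(*)
--------
2       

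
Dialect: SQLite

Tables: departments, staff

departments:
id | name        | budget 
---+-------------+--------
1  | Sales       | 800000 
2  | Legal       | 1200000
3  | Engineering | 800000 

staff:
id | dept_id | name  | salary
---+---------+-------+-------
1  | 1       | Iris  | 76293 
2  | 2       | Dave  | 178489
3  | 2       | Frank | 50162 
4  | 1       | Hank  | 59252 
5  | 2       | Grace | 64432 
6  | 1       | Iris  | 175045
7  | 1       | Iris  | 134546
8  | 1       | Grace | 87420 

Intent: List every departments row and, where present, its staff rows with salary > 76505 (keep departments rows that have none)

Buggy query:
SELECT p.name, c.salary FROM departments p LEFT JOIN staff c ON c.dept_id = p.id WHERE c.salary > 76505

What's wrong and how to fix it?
Bug: Filtering c.salary in WHERE discards the NULL rows produced by LEFT JOIN, turning it into an inner join

Fix: Move the right-table condition into the ON clause so unmatched parents are kept

Corrected query:
SELECT p.name, c.salary FROM departments p LEFT JOIN staff c ON c.dept_id = p.id AND c.salary > 76505

Result:
name        | salary
------------+-------
Sales       | 87420 
Sales       | 134546
Sales       | 175045
Legal       | 178489
Engineering | NULL  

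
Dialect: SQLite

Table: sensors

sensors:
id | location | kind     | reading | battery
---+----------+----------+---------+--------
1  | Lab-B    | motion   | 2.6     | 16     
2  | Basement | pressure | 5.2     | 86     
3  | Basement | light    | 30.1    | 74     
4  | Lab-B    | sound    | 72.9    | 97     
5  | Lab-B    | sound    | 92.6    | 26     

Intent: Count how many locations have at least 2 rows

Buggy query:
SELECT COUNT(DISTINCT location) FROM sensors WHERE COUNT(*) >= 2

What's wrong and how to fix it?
Bug: COUNT(*) cannot appear in WHERE; the per-group count doesn't exist yet

Fix: Use a subquery that GROUPs and filters with HAVING, then count its rows

Corrected query:
SELECT COUNT(*) FROM (SELECT location FROM sensors GROUP BY location HAVING COUNT(*) >= 2)

Result:
COUNT(*)
--------
2       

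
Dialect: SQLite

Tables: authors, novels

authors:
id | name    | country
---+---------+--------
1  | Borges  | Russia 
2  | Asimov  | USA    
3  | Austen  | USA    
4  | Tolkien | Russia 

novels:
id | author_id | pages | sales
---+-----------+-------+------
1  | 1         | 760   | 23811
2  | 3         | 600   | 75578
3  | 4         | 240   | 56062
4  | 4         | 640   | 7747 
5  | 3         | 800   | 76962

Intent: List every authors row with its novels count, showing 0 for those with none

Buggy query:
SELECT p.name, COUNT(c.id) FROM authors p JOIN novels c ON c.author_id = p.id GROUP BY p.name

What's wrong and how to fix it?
Bug: An inner join excludes parents with zero children

Fix: Use LEFT JOIN so parents without children still appear (COUNT(c.id) gives 0)

Corrected query:
SELECT p.name, COUNT(c.id) FROM authors p LEFT JOIN novels c ON c.author_id = p.id GROUP BY p.name

Result:
name    | COUNT(c.id)
--------+------------
Asimov  | 0          
Austen  | 2          
Borges  | 1          
Tolkien | 2          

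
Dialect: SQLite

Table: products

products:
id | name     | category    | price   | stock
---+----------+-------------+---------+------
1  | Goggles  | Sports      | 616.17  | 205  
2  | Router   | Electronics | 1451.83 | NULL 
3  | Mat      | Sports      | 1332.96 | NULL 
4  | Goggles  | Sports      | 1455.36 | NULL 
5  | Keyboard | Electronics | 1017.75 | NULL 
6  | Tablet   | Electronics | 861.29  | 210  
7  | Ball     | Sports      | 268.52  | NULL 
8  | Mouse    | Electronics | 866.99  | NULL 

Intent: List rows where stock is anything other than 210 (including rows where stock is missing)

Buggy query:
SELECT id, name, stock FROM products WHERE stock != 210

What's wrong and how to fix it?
Bug: Inequality against NULL is unknown, not true; rows with NULL are dropped

Fix: Add an explicit OR stock IS NULL to include the missing-value rows

Corrected query:
SELECT id, name, stock FROM products WHERE stock != 210 OR stock IS NULL

Result:
id | name     | stock
---+----------+------
1  | Goggles  | 205  
2  | Router   | NULL 
3  | Mat      | NULL 
4  | Goggles  | NULL 
5  | Keyboard | NULL 
7  | Ball     | NULL 
8  | Mouse    | NULL 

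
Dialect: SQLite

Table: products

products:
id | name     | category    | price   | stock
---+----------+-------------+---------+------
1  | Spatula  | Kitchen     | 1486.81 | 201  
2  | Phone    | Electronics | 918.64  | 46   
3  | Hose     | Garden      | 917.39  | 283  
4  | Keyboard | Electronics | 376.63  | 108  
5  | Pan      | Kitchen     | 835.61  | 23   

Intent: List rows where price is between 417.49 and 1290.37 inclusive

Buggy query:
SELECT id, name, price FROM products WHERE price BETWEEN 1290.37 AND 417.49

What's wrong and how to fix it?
Bug: The bounds are reversed; BETWEEN a AND b requires a <= b to match anything

Fix: Write BETWEEN 417.49 AND 1290.37

Corrected query:
SELECT id, name, price FROM products WHERE price BETWEEN 417.49 AND 1290.37

Result:
id | name  | price 
---+-------+-------
2  | Phone | 918.64
3  | Hose  | 917.39
5  | Pan   | 835.61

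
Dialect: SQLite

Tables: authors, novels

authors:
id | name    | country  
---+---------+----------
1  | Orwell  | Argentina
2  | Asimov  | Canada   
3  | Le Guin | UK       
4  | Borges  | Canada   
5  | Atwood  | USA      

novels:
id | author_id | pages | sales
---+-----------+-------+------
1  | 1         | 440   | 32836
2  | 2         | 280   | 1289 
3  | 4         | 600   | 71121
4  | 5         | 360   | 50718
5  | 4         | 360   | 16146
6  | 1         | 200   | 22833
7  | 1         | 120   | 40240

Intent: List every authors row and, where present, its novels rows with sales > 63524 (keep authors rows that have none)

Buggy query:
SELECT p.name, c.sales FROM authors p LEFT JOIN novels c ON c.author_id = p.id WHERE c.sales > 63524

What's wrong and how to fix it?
Bug: A WHERE condition on the right-hand table after LEFT JOIN drops unmatched parents

Fix: Put 'c.sales > 63524' in the JOIN's ON clause instead of WHERE

Corrected query:
SELECT p.name, c.sales FROM authors p LEFT JOIN novels c ON c.author_id = p.id AND c.sales > 63524

Result:
name    | sales
--------+------
Orwell  | NULL 
Asimov  | NULL 
Le Guin | NULL 
Borges  | 71121
Atwood  | NULL 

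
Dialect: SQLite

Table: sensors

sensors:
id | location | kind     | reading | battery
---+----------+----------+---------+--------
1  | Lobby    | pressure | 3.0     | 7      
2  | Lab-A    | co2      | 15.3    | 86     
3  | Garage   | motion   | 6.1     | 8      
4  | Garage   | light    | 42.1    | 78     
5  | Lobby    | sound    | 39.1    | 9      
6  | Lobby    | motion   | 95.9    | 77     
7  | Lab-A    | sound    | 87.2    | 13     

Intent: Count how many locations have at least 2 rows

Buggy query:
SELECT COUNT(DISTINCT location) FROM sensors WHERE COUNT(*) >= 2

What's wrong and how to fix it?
Bug: WHERE filters individual rows, not groups, so a group-level COUNT is invalid there

Fix: Group first with HAVING COUNT(*) >= 2, then COUNT the resulting groups

Corrected query:
SELECT COUNT(*) FROM (SELECT location FROM sensors GROUP BY location HAVING COUNT(*) >= 2)

Result:
COUNT(*)
--------
3       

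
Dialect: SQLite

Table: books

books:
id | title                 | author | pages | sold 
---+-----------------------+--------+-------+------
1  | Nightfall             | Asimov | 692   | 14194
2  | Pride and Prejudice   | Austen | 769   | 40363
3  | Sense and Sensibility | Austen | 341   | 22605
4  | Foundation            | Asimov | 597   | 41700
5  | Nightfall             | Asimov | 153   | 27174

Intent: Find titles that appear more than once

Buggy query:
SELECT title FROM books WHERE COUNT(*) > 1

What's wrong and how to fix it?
Bug: COUNT(*) is an aggregate and cannot be used in WHERE

Fix: GROUP BY title, then filter groups with HAVING COUNT(*) > 1

Corrected query:
SELECT title FROM books GROUP BY title HAVING COUNT(*) > 1

Result:
title    
---------
Nightfall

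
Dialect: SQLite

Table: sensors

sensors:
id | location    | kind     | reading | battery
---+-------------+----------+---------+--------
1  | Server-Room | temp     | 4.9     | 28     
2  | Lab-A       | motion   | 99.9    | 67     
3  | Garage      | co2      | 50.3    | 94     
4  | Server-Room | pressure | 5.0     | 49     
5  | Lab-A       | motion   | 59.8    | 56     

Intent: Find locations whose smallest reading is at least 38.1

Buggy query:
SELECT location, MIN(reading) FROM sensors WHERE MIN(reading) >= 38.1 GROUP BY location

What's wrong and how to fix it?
Bug: MIN() in WHERE is a misuse of aggregate

Fix: Replace WHERE with HAVING after the GROUP BY

Corrected query:
SELECT location, MIN(reading) FROM sensors GROUP BY location HAVING MIN(reading) >= 38.1

Result:
location | MIN(reading)
---------+-------------
Garage   | 50.3        
Lab-A    | 59.8        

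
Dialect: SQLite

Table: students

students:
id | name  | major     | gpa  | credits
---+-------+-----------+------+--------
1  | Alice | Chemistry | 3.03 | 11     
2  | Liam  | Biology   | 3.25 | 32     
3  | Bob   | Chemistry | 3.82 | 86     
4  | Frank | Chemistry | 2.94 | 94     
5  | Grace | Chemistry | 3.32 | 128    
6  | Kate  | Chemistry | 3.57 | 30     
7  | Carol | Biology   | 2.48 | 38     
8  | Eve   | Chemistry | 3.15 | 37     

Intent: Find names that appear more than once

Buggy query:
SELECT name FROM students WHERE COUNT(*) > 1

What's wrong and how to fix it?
Bug: WHERE can't reference COUNT(*); aggregates are computed after WHERE

Fix: GROUP BY name, then filter groups with HAVING COUNT(*) > 1

Corrected query:
SELECT name FROM students GROUP BY name HAVING COUNT(*) > 1

Result:
(no rows)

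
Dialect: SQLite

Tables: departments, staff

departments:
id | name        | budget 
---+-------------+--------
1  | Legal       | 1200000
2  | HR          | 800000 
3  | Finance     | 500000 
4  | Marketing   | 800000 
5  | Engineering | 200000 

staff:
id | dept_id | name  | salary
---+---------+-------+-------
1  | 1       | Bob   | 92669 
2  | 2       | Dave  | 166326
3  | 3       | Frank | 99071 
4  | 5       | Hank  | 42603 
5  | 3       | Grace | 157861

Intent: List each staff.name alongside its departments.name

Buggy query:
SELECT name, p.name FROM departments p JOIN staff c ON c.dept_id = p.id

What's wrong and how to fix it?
Bug: Both tables have a 'name' column; the unqualified reference is ambiguous

Fix: Qualify the column with its table alias (c.name)

Corrected query:
SELECT c.name, p.name FROM departments p JOIN staff c ON c.dept_id = p.id

Result:
name  | name       
------+------------
Bob   | Legal      
Dave  | HR         
Frank | Finance    
Hank  | Engineering
Grace | Finance    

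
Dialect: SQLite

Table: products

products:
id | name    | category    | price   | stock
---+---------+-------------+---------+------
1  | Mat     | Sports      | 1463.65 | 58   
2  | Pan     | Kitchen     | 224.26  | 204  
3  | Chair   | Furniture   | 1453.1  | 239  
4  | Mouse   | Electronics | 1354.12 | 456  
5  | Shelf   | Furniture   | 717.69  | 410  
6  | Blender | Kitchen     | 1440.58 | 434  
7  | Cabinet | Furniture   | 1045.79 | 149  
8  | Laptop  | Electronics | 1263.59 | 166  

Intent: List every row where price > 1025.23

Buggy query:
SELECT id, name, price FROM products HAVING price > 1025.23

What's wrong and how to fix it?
Bug: This is a non-aggregate query (no GROUP BY, no aggregates), so in SQLite the HAVING clause is invalid here; a row-level condition belongs in WHERE

Fix: Replace HAVING with WHERE since the condition applies to individual rows

Corrected query:
SELECT id, name, price FROM products WHERE price > 1025.23

Result:
id | name    | price  
---+---------+--------
1  | Mat     | 1463.65
3  | Chair   | 1453.1 
4  | Mouse   | 1354.12
6  | Blender | 1440.58
7  | Cabinet | 1045.79
8  | Laptop  | 1263.59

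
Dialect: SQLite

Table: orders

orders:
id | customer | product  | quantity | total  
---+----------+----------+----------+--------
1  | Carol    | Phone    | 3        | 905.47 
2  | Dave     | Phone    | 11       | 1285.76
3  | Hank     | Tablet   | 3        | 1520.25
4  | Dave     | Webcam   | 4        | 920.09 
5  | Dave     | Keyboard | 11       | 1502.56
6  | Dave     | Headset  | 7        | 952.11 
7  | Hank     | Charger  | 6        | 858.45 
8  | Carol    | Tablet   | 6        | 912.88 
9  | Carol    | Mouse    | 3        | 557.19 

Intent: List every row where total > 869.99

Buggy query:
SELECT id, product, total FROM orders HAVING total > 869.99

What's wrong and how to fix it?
Bug: HAVING filters the output of aggregation, but this query has no GROUP BY and no aggregate functions, so SQLite rejects it (HAVING clause on a non-aggregate query); the condition here is per row

Fix: Use WHERE for row-level filtering

Corrected query:
SELECT id, product, total FROM orders WHERE total > 869.99

Result:
id | product  | total  
---+----------+--------
1  | Phone    | 905.47 
2  | Phone    | 1285.76
3  | Tablet   | 1520.25
4  | Webcam   | 920.09 
5  | Keyboard | 1502.56
6  | Headset  | 952.11 
8  | Tablet   | 912.88 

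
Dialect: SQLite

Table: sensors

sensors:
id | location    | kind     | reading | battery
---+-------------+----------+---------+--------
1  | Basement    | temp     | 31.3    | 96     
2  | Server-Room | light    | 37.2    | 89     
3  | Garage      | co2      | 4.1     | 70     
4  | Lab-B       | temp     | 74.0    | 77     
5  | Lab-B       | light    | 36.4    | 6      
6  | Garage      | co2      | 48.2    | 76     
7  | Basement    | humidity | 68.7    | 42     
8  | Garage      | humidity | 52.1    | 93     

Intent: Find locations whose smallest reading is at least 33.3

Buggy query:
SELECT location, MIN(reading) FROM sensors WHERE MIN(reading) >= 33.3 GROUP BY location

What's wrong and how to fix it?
Bug: MIN() in WHERE is a misuse of aggregate

Fix: Use HAVING for the per-group MIN condition

Corrected query:
SELECT location, MIN(reading) FROM sensors GROUP BY location HAVING MIN(reading) >= 33.3

Result:
location    | MIN(reading)
------------+-------------
Lab-B       | 36.4        
Server-Room | 37.2        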